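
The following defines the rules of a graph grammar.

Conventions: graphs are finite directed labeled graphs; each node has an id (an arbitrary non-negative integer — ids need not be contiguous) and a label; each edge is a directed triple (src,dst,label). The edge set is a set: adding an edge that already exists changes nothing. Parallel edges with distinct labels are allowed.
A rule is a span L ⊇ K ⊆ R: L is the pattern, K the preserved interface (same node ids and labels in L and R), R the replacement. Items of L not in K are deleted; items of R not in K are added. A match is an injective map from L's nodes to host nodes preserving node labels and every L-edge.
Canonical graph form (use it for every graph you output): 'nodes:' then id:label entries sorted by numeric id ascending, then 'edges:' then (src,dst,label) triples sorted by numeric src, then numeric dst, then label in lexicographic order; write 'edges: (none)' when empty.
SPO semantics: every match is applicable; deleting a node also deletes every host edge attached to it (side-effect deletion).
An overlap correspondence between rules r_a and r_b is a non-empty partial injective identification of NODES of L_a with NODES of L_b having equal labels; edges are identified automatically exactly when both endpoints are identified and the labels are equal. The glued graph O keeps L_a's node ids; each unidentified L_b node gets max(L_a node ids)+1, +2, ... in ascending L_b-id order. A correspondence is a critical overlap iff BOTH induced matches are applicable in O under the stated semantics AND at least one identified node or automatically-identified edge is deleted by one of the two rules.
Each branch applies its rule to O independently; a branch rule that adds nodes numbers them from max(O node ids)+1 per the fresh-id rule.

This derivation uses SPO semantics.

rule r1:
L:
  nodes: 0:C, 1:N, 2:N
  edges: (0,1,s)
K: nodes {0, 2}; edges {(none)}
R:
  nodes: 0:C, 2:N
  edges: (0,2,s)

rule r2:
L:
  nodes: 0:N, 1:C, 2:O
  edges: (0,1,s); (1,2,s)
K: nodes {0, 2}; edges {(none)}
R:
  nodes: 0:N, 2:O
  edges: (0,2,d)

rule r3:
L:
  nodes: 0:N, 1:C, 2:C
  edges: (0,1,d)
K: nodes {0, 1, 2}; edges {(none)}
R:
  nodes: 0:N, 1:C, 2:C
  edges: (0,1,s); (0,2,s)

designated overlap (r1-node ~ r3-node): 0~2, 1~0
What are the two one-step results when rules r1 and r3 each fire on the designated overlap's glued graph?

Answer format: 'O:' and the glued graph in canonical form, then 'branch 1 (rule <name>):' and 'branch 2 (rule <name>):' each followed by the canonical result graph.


O:
nodes: 0:C, 1:N, 2:N, 3:C
edges: (0,1,s); (1,3,d)
branch 1 (rule r1):
nodes: 0:C, 2:N, 3:C
edges: (0,2,s)
branch 2 (rule r3):
nodes: 0:C, 1:N, 2:N, 3:C
edges: (0,1,s); (1,0,s); (1,3,s)


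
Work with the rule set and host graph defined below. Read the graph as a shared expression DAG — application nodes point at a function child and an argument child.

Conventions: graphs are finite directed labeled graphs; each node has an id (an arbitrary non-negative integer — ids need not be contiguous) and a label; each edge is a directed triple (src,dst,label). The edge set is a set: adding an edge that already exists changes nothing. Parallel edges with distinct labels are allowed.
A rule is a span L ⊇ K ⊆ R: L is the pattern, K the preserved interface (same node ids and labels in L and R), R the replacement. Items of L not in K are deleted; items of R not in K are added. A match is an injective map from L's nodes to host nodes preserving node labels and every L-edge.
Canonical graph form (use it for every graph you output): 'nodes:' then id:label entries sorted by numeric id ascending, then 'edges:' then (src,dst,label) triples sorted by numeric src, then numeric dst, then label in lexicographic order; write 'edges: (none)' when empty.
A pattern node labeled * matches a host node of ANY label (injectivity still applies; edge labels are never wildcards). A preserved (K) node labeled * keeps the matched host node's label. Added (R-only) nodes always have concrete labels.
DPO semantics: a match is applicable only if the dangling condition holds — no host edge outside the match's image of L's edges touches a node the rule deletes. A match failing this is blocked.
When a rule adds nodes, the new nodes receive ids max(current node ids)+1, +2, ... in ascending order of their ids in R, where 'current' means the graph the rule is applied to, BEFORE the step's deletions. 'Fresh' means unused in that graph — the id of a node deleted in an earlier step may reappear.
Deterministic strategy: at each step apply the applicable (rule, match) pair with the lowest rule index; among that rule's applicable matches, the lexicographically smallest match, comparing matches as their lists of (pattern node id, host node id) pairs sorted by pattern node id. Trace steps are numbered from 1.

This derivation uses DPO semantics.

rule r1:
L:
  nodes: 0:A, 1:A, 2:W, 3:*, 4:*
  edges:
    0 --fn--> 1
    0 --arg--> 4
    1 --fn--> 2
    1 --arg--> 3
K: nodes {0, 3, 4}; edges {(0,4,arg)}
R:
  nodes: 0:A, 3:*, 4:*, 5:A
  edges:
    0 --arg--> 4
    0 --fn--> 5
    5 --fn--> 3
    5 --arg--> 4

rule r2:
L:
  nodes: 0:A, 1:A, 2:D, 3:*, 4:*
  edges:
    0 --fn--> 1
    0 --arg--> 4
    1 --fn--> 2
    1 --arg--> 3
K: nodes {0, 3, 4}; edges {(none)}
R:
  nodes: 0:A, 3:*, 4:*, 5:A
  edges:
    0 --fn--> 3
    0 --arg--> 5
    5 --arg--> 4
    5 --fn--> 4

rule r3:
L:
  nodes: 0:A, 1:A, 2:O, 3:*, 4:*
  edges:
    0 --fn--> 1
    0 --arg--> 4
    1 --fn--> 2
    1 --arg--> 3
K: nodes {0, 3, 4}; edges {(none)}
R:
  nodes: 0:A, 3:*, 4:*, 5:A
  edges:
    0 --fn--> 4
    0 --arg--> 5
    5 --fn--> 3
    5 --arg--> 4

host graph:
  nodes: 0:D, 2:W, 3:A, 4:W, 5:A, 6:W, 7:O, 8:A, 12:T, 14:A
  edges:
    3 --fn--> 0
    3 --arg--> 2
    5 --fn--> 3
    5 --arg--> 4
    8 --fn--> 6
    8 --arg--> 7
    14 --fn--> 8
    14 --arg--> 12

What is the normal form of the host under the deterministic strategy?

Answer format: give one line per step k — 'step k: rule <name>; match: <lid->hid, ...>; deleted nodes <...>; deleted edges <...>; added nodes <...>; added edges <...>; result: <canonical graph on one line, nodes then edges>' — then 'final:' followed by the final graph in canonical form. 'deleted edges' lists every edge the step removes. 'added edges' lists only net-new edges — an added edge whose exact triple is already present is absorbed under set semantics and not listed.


step 1: rule r1; match: 0->14, 1->8, 2->6, 3->7, 4->12; deleted nodes 6, 8; deleted edges (8,6,fn); (8,7,arg); (14,8,fn); added nodes 15; added edges (14,15,fn); (15,7,fn); (15,12,arg); result: nodes: 0:D, 2:W, 3:A, 4:W, 5:A, 7:O, 12:T, 14:A, 15:A edges: (3,0,fn); (3,2,arg); (5,3,fn); (5,4,arg); (14,12,arg); (14,15,fn); (15,7,fn); (15,12,arg)
step 2: rule r2; match: 0->5, 1->3, 2->0, 3->2, 4->4; deleted nodes 0, 3; deleted edges (3,0,fn); (3,2,arg); (5,3,fn); (5,4,arg); added nodes 16; added edges (5,2,fn); (5,16,arg); (16,4,arg); (16,4,fn); result: nodes: 2:W, 4:W, 5:A, 7:O, 12:T, 14:A, 15:A, 16:A edges: (5,2,fn); (5,16,arg); (14,12,arg); (14,15,fn); (15,7,fn); (15,12,arg); (16,4,arg); (16,4,fn)
final:
nodes: 2:W, 4:W, 5:A, 7:O, 12:T, 14:A, 15:A, 16:A
edges: (5,2,fn); (5,16,arg); (14,12,arg); (14,15,fn); (15,7,fn); (15,12,arg); (16,4,arg); (16,4,fn)


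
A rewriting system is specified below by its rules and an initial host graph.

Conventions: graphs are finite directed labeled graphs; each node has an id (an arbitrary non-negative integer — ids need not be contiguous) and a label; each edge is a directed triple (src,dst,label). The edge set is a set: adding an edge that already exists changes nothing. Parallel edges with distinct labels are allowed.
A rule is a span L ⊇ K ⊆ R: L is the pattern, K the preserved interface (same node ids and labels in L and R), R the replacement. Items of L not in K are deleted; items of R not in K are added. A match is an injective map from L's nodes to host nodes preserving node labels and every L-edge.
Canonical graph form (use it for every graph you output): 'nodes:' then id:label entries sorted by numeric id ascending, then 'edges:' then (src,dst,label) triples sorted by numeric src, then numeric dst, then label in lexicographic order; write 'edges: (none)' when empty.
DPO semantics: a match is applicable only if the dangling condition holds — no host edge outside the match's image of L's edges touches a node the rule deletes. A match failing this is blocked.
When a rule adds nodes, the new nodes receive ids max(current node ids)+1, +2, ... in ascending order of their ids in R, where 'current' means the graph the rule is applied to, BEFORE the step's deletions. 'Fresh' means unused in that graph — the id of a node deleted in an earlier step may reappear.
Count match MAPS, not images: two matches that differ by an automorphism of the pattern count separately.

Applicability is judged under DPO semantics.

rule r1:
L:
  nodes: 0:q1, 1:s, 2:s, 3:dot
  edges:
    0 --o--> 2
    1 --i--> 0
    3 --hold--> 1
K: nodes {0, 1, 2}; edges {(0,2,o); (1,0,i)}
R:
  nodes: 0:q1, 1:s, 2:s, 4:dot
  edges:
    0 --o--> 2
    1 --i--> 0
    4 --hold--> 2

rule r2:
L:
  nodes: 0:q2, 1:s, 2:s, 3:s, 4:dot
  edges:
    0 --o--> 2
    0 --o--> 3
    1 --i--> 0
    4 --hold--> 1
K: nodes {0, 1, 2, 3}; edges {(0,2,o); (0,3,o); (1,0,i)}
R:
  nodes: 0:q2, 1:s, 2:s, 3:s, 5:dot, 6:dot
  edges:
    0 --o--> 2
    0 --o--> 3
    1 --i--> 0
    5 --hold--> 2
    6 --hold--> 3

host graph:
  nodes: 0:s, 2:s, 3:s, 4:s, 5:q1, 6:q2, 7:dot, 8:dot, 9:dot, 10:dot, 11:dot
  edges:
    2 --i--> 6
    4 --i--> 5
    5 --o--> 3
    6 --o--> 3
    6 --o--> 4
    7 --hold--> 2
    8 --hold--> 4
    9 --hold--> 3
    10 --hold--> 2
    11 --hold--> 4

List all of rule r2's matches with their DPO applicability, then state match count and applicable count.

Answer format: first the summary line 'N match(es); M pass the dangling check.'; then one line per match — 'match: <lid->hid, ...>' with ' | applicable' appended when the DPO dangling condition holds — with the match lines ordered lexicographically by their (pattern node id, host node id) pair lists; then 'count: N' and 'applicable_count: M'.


4 match(es); 4 pass the dangling check.
match: 0->6, 1->2, 2->3, 3->4, 4->7 | applicable
match: 0->6, 1->2, 2->3, 3->4, 4->10 | applicable
match: 0->6, 1->2, 2->4, 3->3, 4->7 | applicable
match: 0->6, 1->2, 2->4, 3->3, 4->10 | applicable
count: 4
applicable_count: 4


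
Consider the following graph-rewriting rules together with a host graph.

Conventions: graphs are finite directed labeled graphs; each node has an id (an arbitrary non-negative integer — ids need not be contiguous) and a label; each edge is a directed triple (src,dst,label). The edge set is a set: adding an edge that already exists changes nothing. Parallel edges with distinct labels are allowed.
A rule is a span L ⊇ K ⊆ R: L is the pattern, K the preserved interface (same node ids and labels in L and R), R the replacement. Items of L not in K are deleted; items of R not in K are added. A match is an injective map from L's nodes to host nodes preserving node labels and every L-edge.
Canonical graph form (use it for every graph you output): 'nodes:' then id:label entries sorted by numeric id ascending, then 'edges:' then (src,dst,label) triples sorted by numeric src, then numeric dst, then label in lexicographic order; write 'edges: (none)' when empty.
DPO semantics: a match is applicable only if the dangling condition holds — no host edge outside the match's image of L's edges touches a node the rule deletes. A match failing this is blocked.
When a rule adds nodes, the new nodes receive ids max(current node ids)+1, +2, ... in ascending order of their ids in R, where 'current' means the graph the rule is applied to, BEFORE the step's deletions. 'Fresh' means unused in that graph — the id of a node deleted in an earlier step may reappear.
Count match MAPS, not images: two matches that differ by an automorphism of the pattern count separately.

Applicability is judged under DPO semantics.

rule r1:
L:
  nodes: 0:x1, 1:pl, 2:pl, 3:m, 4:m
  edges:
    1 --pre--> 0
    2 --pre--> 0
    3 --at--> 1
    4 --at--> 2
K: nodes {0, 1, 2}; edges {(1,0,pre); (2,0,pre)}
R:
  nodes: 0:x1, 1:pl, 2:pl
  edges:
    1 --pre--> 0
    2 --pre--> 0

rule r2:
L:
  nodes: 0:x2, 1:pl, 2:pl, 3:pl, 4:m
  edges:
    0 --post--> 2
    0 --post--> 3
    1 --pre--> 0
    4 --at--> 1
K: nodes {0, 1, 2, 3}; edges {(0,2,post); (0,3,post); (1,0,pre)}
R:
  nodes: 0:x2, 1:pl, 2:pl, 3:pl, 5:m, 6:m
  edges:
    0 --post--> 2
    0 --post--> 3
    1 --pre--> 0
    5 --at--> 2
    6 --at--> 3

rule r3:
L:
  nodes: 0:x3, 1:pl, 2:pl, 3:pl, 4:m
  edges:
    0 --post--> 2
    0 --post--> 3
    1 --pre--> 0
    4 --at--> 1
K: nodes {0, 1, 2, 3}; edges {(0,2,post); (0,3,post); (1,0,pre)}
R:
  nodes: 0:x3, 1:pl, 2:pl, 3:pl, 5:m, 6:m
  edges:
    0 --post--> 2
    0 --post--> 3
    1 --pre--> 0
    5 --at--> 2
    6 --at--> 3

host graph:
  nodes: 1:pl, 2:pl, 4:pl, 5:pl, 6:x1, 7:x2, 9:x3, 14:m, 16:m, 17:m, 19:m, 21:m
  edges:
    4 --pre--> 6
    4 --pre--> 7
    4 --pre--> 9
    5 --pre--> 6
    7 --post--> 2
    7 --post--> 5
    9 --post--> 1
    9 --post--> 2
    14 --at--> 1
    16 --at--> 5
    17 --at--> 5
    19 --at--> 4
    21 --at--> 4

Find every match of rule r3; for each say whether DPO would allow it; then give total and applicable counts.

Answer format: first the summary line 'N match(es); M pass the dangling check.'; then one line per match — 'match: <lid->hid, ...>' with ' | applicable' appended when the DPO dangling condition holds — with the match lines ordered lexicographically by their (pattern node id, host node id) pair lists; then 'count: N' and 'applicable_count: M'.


4 match(es); 4 pass the dangling check.
match: 0->9, 1->4, 2->1, 3->2, 4->19 | applicable
match: 0->9, 1->4, 2->1, 3->2, 4->21 | applicable
match: 0->9, 1->4, 2->2, 3->1, 4->19 | applicable
match: 0->9, 1->4, 2->2, 3->1, 4->21 | applicable
count: 4
applicable_count: 4


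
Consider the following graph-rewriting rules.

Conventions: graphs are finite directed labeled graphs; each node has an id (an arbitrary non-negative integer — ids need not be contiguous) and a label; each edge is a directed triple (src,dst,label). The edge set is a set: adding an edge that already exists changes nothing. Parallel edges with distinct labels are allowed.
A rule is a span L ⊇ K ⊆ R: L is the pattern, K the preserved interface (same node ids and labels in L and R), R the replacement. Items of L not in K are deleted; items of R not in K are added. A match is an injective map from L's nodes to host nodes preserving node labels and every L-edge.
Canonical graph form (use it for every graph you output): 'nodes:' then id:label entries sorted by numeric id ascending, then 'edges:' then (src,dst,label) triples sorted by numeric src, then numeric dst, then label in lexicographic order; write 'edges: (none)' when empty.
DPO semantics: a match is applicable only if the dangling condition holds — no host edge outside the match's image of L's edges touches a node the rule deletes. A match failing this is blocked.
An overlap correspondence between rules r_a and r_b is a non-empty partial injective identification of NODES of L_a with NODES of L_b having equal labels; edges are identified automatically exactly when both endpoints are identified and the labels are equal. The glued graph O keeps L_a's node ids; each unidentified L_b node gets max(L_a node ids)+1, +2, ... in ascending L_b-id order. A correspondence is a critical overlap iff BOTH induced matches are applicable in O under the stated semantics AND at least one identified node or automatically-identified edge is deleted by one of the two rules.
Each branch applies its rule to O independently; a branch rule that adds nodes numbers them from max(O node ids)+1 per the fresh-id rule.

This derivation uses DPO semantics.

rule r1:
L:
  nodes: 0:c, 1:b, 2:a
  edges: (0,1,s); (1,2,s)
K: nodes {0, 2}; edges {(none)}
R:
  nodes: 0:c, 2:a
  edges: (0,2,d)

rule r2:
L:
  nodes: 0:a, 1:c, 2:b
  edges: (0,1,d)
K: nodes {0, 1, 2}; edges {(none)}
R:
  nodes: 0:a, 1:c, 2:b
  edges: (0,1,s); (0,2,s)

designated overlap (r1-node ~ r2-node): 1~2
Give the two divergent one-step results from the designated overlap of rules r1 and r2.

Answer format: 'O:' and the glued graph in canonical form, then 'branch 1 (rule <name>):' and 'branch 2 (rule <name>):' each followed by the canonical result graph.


O:
nodes: 0:c, 1:b, 2:a, 3:a, 4:c
edges: (0,1,s); (1,2,s); (3,4,d)
branch 1 (rule r1):
nodes: 0:c, 2:a, 3:a, 4:c
edges: (0,2,d); (3,4,d)
branch 2 (rule r2):
nodes: 0:c, 1:b, 2:a, 3:a, 4:c
edges: (0,1,s); (1,2,s); (3,1,s); (3,4,s)


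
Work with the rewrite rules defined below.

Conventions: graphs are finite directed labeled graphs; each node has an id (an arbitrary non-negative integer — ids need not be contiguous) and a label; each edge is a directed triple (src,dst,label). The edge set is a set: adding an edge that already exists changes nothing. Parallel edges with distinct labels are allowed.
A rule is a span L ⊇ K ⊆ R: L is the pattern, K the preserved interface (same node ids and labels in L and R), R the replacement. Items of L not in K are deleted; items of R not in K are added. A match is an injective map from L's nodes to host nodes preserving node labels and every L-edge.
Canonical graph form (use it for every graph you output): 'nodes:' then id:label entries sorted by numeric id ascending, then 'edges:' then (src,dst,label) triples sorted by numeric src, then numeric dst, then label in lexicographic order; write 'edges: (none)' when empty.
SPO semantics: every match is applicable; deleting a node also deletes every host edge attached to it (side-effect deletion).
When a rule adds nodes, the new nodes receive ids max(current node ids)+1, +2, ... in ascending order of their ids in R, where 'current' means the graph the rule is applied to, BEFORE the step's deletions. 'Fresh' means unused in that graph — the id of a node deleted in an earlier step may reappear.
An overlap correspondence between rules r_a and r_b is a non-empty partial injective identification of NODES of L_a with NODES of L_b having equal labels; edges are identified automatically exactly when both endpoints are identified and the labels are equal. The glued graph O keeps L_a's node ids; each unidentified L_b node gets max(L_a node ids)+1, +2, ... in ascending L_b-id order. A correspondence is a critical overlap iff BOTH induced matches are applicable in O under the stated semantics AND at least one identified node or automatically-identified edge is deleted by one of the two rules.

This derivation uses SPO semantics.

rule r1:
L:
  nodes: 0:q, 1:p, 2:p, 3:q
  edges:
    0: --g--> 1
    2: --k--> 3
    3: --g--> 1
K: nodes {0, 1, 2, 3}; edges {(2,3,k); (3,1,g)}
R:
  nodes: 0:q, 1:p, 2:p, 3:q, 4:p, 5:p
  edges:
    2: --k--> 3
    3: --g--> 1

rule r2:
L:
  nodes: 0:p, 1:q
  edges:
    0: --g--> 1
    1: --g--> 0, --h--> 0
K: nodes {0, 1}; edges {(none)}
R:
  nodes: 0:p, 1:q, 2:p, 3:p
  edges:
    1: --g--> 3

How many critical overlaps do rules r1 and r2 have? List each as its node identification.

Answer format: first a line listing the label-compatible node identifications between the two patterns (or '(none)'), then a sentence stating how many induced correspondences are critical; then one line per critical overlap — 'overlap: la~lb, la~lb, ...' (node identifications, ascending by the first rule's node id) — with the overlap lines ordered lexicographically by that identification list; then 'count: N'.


label-compatible node identifications between L(r1) and L(r2): 0~1, 1~0, 2~0, 3~1
2 of the induced correspondences are critical overlaps of r1 and r2.
overlap: 0~1, 1~0
overlap: 1~0, 3~1
count: 2


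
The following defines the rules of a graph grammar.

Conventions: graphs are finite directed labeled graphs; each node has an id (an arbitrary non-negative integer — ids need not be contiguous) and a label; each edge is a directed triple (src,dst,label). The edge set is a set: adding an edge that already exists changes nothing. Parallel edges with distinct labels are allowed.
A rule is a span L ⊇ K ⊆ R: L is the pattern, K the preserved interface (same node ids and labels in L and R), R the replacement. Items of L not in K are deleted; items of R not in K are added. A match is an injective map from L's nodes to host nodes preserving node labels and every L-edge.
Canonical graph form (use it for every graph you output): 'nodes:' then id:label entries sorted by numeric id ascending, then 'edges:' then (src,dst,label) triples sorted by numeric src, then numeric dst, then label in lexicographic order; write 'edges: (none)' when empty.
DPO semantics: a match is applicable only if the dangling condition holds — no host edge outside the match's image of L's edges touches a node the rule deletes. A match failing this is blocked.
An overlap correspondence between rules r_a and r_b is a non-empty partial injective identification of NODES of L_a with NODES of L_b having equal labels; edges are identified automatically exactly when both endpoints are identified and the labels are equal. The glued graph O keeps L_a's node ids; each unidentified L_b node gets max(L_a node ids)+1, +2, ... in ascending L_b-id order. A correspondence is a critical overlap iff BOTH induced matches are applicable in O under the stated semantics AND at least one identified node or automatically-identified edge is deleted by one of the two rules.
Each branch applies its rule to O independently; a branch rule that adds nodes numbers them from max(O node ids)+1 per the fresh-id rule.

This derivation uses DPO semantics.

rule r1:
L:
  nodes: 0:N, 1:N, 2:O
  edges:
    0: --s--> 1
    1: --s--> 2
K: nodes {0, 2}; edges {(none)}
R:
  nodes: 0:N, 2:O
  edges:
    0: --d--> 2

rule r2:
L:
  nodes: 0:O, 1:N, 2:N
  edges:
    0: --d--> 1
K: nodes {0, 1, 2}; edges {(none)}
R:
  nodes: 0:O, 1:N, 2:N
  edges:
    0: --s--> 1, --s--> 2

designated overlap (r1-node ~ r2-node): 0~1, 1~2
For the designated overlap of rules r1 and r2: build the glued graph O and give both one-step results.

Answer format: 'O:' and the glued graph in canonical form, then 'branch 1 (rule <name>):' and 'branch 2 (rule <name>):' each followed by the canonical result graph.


O:
nodes: 0:N, 1:N, 2:O, 3:O
edges: (0,1,s); (1,2,s); (3,0,d)
branch 1 (rule r1):
nodes: 0:N, 2:O, 3:O
edges: (0,2,d); (3,0,d)
branch 2 (rule r2):
nodes: 0:N, 1:N, 2:O, 3:O
edges: (0,1,s); (1,2,s); (3,0,s); (3,1,s)


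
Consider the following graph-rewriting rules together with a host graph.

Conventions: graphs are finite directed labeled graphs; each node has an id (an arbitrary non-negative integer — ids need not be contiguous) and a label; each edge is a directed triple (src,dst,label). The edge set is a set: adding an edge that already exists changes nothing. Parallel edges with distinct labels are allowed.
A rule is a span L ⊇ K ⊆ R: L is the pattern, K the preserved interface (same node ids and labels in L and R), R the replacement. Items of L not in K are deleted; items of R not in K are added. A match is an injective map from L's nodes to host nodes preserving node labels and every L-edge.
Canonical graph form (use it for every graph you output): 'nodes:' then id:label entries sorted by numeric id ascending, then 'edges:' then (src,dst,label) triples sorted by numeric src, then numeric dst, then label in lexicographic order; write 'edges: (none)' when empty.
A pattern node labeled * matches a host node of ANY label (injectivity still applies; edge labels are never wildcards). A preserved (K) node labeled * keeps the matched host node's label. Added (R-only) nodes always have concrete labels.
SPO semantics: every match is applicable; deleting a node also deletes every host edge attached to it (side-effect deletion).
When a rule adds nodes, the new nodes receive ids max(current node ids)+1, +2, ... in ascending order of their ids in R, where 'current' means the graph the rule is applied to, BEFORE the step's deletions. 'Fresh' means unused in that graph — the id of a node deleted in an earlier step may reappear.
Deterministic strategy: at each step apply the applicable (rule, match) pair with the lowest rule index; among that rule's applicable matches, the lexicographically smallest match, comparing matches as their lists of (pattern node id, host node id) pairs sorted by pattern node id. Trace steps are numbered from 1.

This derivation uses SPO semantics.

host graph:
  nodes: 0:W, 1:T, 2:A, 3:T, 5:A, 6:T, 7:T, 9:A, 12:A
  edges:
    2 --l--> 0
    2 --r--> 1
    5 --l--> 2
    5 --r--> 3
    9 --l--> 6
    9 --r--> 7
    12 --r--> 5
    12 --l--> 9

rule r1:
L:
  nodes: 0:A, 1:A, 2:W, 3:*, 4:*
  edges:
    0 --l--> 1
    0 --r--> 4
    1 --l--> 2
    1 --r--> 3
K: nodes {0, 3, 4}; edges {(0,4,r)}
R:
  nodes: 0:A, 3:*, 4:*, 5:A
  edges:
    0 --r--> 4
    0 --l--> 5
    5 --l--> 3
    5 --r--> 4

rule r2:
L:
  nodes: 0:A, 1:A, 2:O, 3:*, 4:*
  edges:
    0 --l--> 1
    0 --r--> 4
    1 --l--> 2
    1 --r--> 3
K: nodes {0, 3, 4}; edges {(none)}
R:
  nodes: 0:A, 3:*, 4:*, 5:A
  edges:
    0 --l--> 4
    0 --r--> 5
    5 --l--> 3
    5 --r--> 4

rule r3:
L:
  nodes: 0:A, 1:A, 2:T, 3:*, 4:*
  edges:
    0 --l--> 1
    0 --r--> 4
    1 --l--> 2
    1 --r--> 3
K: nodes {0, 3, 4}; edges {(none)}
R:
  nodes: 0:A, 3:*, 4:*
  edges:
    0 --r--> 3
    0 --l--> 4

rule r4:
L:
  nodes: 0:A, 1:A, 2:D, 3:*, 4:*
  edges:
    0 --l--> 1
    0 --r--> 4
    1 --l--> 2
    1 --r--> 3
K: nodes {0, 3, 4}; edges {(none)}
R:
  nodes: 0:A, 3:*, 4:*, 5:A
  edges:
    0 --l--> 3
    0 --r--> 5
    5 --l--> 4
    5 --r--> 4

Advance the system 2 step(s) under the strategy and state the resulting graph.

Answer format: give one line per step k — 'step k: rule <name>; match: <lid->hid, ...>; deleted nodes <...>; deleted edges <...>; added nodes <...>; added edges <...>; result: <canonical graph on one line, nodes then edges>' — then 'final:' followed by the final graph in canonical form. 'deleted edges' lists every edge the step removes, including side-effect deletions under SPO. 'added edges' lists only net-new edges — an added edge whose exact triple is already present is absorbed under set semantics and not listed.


step 1: rule r1; match: 0->5, 1->2, 2->0, 3->1, 4->3; deleted nodes 0, 2; deleted edges (2,0,l); (2,1,r); (5,2,l); added nodes 13; added edges (5,13,l); (13,1,l); (13,3,r); result: nodes: 1:T, 3:T, 5:A, 6:T, 7:T, 9:A, 12:A, 13:A edges: (5,3,r); (5,13,l); (9,6,l); (9,7,r); (12,5,r); (12,9,l); (13,1,l); (13,3,r)
step 2: rule r3; match: 0->12, 1->9, 2->6, 3->7, 4->5; deleted nodes 6, 9; deleted edges (9,6,l); (9,7,r); (12,5,r); (12,9,l); added nodes (none); added edges (12,5,l); (12,7,r); result: nodes: 1:T, 3:T, 5:A, 7:T, 12:A, 13:A edges: (5,3,r); (5,13,l); (12,5,l); (12,7,r); (13,1,l); (13,3,r)
final:
nodes: 1:T, 3:T, 5:A, 7:T, 12:A, 13:A
edges: (5,3,r); (5,13,l); (12,5,l); (12,7,r); (13,1,l); (13,3,r)


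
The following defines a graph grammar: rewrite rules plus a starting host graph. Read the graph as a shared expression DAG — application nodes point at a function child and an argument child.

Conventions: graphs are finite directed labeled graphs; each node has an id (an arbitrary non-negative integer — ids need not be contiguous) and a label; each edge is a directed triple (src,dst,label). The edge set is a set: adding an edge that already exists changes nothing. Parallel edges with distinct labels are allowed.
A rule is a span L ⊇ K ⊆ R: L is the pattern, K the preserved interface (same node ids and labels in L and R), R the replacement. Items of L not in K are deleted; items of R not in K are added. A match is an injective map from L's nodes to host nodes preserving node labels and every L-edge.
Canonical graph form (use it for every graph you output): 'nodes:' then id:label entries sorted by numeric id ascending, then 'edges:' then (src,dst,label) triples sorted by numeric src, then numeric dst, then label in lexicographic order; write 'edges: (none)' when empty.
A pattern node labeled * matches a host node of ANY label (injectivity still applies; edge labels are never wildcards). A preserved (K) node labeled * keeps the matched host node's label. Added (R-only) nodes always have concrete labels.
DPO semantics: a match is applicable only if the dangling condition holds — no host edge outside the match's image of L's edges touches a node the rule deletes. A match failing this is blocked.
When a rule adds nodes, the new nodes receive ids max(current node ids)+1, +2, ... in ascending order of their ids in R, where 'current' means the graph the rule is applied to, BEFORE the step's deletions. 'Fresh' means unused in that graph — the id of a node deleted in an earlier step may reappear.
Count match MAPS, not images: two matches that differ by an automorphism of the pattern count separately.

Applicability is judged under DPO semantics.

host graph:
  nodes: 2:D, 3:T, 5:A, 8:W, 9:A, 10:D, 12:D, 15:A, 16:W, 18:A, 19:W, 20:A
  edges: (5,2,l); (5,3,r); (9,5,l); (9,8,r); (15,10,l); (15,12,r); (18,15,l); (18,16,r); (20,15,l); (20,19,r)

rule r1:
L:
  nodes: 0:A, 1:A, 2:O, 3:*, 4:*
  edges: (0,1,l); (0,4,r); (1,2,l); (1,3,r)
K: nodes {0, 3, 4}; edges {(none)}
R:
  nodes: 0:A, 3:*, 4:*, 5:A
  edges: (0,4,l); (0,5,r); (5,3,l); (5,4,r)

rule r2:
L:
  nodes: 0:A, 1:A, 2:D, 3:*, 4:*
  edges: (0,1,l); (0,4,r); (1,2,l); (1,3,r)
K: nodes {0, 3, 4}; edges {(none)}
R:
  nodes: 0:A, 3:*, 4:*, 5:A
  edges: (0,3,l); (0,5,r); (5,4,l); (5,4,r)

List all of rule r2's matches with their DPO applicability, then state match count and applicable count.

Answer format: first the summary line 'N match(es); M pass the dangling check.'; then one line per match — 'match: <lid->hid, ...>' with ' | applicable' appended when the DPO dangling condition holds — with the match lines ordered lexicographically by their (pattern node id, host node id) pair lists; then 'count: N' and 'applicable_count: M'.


3 match(es); 1 pass the dangling check.
match: 0->9, 1->5, 2->2, 3->3, 4->8 | applicable
match: 0->18, 1->15, 2->10, 3->12, 4->16
match: 0->20, 1->15, 2->10, 3->12, 4->19
count: 3
applicable_count: 1


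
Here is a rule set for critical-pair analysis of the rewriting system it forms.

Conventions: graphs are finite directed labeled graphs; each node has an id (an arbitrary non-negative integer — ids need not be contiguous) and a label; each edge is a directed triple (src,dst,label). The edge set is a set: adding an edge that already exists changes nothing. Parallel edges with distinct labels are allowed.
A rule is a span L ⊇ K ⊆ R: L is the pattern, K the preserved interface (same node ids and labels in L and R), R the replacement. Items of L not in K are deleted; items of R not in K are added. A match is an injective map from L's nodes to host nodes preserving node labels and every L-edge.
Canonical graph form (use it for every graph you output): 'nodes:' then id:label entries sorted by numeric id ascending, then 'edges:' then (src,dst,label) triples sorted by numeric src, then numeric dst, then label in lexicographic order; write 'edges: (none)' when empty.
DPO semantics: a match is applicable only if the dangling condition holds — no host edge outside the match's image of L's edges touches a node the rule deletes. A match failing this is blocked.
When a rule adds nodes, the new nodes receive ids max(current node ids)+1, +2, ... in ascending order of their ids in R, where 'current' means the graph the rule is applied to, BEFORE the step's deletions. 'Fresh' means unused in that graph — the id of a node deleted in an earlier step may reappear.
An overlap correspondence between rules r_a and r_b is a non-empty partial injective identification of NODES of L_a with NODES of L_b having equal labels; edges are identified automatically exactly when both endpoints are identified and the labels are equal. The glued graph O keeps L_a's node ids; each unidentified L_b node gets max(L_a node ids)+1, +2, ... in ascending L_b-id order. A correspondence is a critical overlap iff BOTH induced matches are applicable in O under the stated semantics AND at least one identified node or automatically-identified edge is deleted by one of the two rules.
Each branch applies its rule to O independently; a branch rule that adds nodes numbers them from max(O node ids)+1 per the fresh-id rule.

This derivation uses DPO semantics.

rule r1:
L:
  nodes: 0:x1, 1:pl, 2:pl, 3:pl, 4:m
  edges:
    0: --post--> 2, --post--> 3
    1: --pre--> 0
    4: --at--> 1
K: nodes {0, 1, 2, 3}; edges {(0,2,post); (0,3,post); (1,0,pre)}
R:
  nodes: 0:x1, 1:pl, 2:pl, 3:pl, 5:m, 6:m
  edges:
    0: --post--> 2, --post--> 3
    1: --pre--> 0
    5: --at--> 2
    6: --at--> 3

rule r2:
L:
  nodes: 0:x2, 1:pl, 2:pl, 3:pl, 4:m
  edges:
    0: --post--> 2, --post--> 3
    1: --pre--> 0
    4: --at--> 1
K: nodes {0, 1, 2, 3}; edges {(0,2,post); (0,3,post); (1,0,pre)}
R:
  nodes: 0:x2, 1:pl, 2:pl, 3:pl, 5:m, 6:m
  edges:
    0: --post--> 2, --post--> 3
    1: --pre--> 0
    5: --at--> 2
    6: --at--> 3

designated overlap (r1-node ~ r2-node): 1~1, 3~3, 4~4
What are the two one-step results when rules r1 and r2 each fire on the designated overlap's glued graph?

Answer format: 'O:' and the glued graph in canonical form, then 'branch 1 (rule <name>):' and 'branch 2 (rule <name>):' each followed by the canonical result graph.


O:
nodes: 0:x1, 1:pl, 2:pl, 3:pl, 4:m, 5:x2, 6:pl
edges: (0,2,post); (0,3,post); (1,0,pre); (1,5,pre); (4,1,at); (5,3,post); (5,6,post)
branch 1 (rule r1):
nodes: 0:x1, 1:pl, 2:pl, 3:pl, 5:x2, 6:pl, 7:m, 8:m
edges: (0,2,post); (0,3,post); (1,0,pre); (1,5,pre); (5,3,post); (5,6,post); (7,2,at); (8,3,at)
branch 2 (rule r2):
nodes: 0:x1, 1:pl, 2:pl, 3:pl, 5:x2, 6:pl, 7:m, 8:m
edges: (0,2,post); (0,3,post); (1,0,pre); (1,5,pre); (5,3,post); (5,6,post); (7,6,at); (8,3,at)


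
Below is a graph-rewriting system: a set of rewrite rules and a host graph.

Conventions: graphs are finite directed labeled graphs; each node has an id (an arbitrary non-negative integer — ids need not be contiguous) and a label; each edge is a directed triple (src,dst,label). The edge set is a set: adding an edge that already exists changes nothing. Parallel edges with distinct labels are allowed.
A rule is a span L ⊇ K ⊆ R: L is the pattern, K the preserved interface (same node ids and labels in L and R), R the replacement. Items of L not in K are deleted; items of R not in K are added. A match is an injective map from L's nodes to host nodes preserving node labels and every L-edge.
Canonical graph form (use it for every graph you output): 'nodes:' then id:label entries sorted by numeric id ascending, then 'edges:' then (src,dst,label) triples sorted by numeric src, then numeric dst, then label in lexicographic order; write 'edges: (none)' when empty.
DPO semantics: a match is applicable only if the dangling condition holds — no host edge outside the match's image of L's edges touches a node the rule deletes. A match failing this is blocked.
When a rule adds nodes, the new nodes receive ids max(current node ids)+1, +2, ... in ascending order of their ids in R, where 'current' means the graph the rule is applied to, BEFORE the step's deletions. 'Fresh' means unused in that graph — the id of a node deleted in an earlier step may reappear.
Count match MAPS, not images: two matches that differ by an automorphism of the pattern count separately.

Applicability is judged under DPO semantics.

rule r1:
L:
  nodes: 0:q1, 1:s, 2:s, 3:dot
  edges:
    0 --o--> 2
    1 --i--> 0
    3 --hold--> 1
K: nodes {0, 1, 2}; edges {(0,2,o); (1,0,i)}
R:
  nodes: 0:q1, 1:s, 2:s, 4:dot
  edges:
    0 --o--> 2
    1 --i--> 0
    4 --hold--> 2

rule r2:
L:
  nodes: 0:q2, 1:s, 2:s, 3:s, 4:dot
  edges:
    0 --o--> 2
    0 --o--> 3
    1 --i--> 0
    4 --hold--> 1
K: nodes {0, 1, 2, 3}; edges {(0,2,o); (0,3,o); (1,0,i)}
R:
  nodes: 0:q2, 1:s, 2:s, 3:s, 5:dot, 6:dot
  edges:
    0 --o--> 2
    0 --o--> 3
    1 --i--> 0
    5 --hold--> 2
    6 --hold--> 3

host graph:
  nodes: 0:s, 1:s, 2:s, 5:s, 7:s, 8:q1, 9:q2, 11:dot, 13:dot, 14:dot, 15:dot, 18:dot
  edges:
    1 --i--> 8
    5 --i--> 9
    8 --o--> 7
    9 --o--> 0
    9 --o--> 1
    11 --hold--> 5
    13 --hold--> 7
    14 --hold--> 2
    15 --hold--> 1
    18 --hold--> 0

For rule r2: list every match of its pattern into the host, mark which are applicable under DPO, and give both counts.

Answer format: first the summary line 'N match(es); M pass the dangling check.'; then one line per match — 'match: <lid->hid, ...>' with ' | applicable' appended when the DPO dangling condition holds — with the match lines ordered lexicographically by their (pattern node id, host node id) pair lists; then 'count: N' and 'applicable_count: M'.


2 match(es); 2 pass the dangling check.
match: 0->9, 1->5, 2->0, 3->1, 4->11 | applicable
match: 0->9, 1->5, 2->1, 3->0, 4->11 | applicable
count: 2
applicable_count: 2


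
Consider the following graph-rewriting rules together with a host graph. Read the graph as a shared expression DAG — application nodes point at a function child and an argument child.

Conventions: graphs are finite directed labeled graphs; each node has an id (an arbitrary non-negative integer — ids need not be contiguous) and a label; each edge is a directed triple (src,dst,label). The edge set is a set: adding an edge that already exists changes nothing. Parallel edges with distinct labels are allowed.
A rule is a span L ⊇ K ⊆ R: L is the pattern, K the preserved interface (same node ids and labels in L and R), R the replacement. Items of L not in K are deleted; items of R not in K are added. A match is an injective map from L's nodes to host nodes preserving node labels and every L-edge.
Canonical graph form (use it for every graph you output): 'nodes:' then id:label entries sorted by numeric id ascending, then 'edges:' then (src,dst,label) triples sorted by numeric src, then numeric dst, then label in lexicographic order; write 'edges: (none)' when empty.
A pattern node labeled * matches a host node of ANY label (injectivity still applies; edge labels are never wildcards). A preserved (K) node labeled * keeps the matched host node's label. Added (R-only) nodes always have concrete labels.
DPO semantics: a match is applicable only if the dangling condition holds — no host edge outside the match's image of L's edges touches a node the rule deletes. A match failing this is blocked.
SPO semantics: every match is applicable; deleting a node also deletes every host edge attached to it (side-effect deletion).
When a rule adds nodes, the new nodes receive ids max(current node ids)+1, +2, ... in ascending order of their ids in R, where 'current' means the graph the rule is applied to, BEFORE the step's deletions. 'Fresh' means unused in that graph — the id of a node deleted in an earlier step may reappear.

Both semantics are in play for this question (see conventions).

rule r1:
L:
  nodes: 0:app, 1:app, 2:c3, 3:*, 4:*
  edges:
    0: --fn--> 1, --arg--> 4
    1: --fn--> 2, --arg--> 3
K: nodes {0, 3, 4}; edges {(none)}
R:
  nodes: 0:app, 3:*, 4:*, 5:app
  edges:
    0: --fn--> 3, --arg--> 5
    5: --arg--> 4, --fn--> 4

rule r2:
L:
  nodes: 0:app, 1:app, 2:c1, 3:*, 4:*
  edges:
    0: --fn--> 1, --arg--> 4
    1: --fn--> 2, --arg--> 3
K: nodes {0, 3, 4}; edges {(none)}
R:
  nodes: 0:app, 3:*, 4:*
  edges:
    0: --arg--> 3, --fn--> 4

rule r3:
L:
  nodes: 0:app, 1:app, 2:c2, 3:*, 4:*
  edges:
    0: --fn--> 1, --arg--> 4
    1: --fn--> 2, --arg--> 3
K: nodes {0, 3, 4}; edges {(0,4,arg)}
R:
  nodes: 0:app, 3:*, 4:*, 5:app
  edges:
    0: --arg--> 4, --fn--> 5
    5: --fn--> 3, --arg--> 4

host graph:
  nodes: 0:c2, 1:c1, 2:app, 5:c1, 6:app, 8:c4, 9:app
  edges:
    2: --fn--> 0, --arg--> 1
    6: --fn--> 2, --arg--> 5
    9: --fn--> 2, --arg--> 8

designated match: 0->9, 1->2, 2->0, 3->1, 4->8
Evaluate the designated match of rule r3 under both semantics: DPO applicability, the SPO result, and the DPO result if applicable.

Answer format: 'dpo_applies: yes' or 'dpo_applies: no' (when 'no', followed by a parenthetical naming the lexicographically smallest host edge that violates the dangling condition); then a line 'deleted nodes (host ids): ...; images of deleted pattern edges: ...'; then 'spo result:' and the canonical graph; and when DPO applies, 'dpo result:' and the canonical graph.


dpo_applies: no
(the rule deletes node 2, which keeps host edge (6,2,fn) outside the match image — the dangling condition fails, DPO blocks; SPO proceeds and side-deletes such edges)
deleted nodes (host ids): 0, 2; images of deleted pattern edges: (2,0,fn); (2,1,arg); (9,2,fn)
spo result:
nodes: 1:c1, 5:c1, 6:app, 8:c4, 9:app, 10:app
edges: (6,5,arg); (9,8,arg); (9,10,fn); (10,1,fn); (10,8,arg)
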